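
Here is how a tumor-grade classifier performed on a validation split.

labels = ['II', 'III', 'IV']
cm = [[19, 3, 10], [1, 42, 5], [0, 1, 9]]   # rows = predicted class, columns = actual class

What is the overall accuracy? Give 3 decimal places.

Accuracy = trace / total = (19+42+9=70) / 90 = 70/90 = 0.778

0.778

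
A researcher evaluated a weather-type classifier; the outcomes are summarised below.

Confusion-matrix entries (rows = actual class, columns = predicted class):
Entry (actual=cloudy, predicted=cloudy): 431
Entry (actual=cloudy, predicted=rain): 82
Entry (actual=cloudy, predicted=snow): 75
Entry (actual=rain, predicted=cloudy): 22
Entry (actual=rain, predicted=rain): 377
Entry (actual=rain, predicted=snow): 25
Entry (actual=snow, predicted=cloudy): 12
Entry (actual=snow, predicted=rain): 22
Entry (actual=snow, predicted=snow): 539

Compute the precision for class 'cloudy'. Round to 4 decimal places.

Take TP from the diagonal, FP from the rest of the 'cloudy' prediction marginal, FN from the rest of the 'cloudy' actual marginal.
precision = TP/(TP+FP).
cloudy: TP=431, FP=22+12=34 → 431/465 = 0.92688

0.9269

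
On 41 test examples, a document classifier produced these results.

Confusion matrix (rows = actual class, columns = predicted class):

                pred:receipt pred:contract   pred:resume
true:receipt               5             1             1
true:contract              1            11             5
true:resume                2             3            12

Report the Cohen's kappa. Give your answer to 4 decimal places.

0.4991

Observed agreement pₒ = trace/N = 28/41 = 0.68293
Expected agreement pₑ = Σ (rowᵢ·colᵢ)/N² = (7·8 + 17·15 + 17·18)/41² = 0.36704
κ = (pₒ − pₑ)/(1 − pₑ) = (0.68293 − 0.36704)/(1 − 0.36704) = 0.4991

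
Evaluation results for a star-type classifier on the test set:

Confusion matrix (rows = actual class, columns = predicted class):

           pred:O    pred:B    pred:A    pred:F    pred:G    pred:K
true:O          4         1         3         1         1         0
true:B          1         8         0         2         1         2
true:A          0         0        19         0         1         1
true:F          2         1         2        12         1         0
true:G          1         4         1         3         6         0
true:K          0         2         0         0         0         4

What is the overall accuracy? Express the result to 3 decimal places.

0.631

Accuracy = trace / total = (4+8+19+12+6+4=53) / 84 = 53/84 = 0.631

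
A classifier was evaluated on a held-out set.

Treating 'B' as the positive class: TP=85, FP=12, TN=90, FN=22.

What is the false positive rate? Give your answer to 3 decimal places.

0.118

FPR = FP/(FP+TN) = 12/(12+90) = 0.118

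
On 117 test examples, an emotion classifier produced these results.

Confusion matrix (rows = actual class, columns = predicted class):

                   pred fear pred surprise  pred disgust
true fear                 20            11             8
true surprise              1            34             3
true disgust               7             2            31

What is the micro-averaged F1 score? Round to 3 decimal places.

Micro-averaging pools counts across classes: ΣTP=85, ΣFP=32, ΣFN=32.
Micro-F1 score = 2·TP/(2·TP+FP+FN) on pooled counts = 0.726 (equals overall accuracy in single-label multiclass).

0.726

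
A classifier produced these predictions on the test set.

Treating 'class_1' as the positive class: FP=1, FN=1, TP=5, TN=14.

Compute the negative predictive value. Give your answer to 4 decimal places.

NPV = TN/(TN+FN) = 14/(14+1) = 0.9333

0.9333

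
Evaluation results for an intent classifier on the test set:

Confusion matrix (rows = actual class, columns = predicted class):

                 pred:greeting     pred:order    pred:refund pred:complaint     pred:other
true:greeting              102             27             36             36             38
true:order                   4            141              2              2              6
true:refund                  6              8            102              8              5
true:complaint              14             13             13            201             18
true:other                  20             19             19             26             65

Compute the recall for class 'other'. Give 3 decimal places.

Take TP from the diagonal, FP from the rest of the 'other' prediction marginal, FN from the rest of the 'other' actual marginal.
recall = TP/(TP+FN).
other: TP=65, FN=20+19+19+26=84 → 65/149 = 0.4362

0.436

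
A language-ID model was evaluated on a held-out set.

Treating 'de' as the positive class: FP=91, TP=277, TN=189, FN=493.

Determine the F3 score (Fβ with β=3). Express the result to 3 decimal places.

0.380

Fβ = (1+β²)·TP / ((1+β²)·TP + β²·FN + FP), with β²=9
= 10·277 / (10·277 + 9·493 + 91) = 0.380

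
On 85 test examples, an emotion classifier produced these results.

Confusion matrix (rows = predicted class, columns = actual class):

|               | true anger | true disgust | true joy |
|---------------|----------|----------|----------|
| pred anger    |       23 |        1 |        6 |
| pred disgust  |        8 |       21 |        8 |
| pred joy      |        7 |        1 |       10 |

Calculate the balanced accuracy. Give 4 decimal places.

0.6450

Balanced accuracy = mean of per-class recall.
  anger: recall = 23/38 = 0.60526
  disgust: recall = 21/23 = 0.91304
  joy: recall = 10/24 = 0.41667
Mean = (0.60526 + 0.91304 + 0.41667) / 3 = 0.6450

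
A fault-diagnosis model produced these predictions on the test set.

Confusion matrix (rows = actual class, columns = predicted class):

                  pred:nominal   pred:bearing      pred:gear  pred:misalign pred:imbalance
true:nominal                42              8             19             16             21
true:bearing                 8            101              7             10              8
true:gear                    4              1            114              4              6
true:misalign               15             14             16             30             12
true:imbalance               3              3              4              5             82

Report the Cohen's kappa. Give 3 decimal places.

Observed agreement pₒ = trace/N = 369/553 = 0.6673
Expected agreement pₑ = Σ (rowᵢ·colᵢ)/N² = (106·72 + 134·127 + 129·160 + 87·65 + 97·129)/553² = 0.2075
κ = (pₒ − pₑ)/(1 − pₑ) = (0.6673 − 0.2075)/(1 − 0.2075) = 0.580

0.580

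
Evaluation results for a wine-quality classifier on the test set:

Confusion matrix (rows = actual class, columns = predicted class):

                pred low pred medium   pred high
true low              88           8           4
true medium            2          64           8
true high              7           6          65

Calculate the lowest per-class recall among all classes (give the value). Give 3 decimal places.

0.833

Per-class recall (TP/(TP+FN)):
  low: TP=88, FN=8+4=12 → 88/100 = 0.8800
  medium: TP=64, FN=2+8=10 → 64/74 = 0.8649
  high: TP=65, FN=7+6=13 → 65/78 = 0.8333
Lowest is class 'high' with recall = 0.833.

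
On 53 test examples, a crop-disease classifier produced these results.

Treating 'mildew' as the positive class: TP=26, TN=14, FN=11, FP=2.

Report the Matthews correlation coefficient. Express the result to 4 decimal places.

0.5313

MCC = (TP·TN − FP·FN) / √((TP+FP)(TP+FN)(TN+FP)(TN+FN))
Numerator = 26·14 − 2·11 = 342
Denominator = √(28·37·16·25) = √414400 = 643.7391
MCC = 342 / 643.7391 = 0.5313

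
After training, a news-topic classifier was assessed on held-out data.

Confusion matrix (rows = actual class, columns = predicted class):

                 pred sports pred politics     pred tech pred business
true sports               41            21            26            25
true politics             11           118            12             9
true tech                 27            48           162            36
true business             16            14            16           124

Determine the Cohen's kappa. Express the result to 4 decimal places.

Observed agreement pₒ = trace/N = 445/706 = 0.63031
Expected agreement pₑ = Σ (rowᵢ·colᵢ)/N² = (113·95 + 150·201 + 273·216 + 170·194)/706² = 0.26650
κ = (pₒ − pₑ)/(1 − pₑ) = (0.63031 − 0.26650)/(1 − 0.26650) = 0.4960

0.4960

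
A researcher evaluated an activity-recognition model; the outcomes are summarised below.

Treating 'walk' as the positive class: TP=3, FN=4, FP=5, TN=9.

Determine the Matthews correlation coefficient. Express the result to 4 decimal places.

MCC = (TP·TN − FP·FN) / √((TP+FP)(TP+FN)(TN+FP)(TN+FN))
Numerator = 3·9 − 5·4 = 7
Denominator = √(8·7·14·13) = √10192 = 100.9554
MCC = 7 / 100.9554 = 0.0693

0.0693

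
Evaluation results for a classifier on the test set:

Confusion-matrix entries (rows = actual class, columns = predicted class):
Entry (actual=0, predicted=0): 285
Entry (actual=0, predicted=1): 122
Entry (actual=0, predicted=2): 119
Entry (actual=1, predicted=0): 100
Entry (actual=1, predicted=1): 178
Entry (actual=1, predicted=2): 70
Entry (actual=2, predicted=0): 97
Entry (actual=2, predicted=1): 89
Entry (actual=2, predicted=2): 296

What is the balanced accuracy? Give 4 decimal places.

0.5558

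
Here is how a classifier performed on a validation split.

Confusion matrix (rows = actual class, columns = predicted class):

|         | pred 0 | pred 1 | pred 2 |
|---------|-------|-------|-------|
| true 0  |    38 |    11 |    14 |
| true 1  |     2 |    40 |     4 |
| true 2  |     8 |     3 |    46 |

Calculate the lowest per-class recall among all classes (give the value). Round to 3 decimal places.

0.603

Per-class recall (TP/(TP+FN)):
  0: TP=38, FN=11+14=25 → 38/63 = 0.6032
  1: TP=40, FN=2+4=6 → 40/46 = 0.8696
  2: TP=46, FN=8+3=11 → 46/57 = 0.8070
Lowest is class '0' with recall = 0.603.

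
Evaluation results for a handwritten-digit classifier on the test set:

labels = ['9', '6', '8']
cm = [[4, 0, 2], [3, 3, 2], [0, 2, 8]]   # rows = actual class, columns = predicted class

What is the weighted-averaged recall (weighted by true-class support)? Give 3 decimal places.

Per-class recall (TP/(TP+FN)):
  9: TP=4, FN=0+2=2 → 4/6 = 0.6667
  6: TP=3, FN=3+2=5 → 3/8 = 0.3750
  8: TP=8, FN=0+2=2 → 8/10 = 0.8000
Weighted-recall = Σ (supportᵢ/N)·recallᵢ with N=24: (6/24)·0.6667 + (8/24)·0.3750 + (10/24)·0.8000 = 0.625

0.625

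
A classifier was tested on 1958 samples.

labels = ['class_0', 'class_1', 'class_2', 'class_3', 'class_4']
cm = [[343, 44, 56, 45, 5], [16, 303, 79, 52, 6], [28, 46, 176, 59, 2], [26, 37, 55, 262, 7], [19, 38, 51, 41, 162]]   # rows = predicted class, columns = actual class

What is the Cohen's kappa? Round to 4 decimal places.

0.5419

Observed agreement pₒ = trace/N = 1246/1958 = 0.63636
Expected agreement pₑ = Σ (rowᵢ·colᵢ)/N² = (432·493 + 468·456 + 417·311 + 459·387 + 182·311)/1958² = 0.20614
κ = (pₒ − pₑ)/(1 − pₑ) = (0.63636 − 0.20614)/(1 − 0.20614) = 0.5419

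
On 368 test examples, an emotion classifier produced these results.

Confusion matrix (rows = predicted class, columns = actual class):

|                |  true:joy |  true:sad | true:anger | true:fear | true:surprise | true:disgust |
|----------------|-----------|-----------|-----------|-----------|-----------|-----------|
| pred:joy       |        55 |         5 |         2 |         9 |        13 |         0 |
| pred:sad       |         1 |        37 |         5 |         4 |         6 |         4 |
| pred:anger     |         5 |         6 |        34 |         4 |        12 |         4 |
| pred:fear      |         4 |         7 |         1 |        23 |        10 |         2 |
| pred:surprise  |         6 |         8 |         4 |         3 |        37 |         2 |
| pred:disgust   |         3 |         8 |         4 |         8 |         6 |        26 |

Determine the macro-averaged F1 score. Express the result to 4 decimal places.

0.5680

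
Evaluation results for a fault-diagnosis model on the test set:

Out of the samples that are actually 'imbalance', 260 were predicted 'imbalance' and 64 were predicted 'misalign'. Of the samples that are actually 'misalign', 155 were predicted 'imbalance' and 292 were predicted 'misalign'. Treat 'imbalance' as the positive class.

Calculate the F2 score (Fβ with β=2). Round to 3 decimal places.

Fβ = (1+β²)·TP / ((1+β²)·TP + β²·FN + FP), with β²=4
= 5·260 / (5·260 + 4·64 + 155) = 0.760

0.760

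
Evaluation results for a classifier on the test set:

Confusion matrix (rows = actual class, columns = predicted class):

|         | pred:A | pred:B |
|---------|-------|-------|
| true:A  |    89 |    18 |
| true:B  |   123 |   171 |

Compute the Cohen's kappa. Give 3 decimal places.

0.315

Observed agreement pₒ = trace/N = 260/401 = 0.6484
Expected agreement pₑ = Σ (rowᵢ·colᵢ)/N² = (107·212 + 294·189)/401² = 0.4866
κ = (pₒ − pₑ)/(1 − pₑ) = (0.6484 − 0.4866)/(1 − 0.4866) = 0.315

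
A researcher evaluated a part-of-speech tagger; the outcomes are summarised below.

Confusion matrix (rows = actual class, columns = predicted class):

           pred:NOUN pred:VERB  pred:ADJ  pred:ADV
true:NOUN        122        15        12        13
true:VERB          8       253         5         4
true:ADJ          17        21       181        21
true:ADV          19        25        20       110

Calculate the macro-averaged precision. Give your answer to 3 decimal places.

0.779

Per-class precision (TP/(TP+FP)):
  NOUN: TP=122, FP=8+17+19=44 → 122/166 = 0.7349
  VERB: TP=253, FP=15+21+25=61 → 253/314 = 0.8057
  ADJ: TP=181, FP=12+5+20=37 → 181/218 = 0.8303
  ADV: TP=110, FP=13+4+21=38 → 110/148 = 0.7432
Macro-precision = mean = (0.7349 + 0.8057 + 0.8303 + 0.7432) / 4 = 0.779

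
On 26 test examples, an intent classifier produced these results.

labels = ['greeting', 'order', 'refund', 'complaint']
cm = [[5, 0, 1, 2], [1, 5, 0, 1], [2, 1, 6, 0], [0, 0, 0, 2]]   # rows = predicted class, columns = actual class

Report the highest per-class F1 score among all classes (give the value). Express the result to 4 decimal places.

0.7692

Per-class F1 score (2·TP/(2·TP+FP+FN)):
  greeting: TP=5, FP=0+1+2=3, FN=1+2+0=3 → 10/16 = 0.62500
  order: TP=5, FP=1+0+1=2, FN=0+1+0=1 → 10/13 = 0.76923
  refund: TP=6, FP=2+1+0=3, FN=1+0+0=1 → 12/16 = 0.75000
  complaint: TP=2, FP=0+0+0=0, FN=2+1+0=3 → 4/7 = 0.57143
Highest is class 'order' with F1 score = 0.7692.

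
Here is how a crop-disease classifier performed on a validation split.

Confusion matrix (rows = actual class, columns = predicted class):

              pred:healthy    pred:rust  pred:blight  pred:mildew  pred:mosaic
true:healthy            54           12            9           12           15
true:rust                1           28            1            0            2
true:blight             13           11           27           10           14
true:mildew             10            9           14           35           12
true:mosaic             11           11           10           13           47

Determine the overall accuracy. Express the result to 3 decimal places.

Accuracy = trace / total = (54+28+27+35+47=191) / 381 = 191/381 = 0.501

0.501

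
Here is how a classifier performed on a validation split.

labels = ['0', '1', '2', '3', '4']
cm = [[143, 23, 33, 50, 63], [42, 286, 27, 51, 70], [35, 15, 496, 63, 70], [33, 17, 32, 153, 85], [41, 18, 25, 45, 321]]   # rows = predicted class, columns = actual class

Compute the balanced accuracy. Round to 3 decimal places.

Balanced accuracy = mean of per-class recall.
  0: recall = 143/294 = 0.4864
  1: recall = 286/359 = 0.7967
  2: recall = 496/613 = 0.8091
  3: recall = 153/362 = 0.4227
  4: recall = 321/609 = 0.5271
Mean = (0.4864 + 0.7967 + 0.8091 + 0.4227 + 0.5271) / 5 = 0.608

0.608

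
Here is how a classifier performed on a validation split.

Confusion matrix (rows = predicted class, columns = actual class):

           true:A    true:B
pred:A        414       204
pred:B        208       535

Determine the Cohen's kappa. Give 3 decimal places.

0.390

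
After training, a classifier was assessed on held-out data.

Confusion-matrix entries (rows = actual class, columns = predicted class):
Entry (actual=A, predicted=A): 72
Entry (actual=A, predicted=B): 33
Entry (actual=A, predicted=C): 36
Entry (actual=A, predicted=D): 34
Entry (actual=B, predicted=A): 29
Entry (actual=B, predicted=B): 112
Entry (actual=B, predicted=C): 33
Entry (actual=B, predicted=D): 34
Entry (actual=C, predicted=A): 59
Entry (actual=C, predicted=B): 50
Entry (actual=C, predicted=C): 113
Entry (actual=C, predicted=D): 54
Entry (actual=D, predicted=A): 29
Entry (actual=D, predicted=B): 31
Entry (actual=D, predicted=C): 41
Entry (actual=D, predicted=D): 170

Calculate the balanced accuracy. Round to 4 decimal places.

0.4967

Balanced accuracy = mean of per-class recall.
  A: recall = 72/175 = 0.41143
  B: recall = 112/208 = 0.53846
  C: recall = 113/276 = 0.40942
  D: recall = 170/271 = 0.62731
Mean = (0.41143 + 0.53846 + 0.40942 + 0.62731) / 4 = 0.4967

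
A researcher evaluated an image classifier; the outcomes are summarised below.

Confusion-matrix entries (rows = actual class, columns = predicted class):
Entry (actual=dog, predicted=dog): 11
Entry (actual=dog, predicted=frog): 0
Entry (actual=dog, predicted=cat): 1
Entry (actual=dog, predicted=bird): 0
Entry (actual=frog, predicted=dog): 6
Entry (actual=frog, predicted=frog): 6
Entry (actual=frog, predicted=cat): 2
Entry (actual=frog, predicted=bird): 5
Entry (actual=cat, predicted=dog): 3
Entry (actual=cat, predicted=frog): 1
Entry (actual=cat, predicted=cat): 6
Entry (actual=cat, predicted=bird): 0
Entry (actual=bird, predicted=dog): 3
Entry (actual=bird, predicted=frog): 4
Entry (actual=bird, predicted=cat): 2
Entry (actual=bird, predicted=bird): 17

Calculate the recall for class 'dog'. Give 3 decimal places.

Take TP from the diagonal, FP from the rest of the 'dog' prediction marginal, FN from the rest of the 'dog' actual marginal.
recall = TP/(TP+FN).
dog: TP=11, FN=0+1+0=1 → 11/12 = 0.9167

0.917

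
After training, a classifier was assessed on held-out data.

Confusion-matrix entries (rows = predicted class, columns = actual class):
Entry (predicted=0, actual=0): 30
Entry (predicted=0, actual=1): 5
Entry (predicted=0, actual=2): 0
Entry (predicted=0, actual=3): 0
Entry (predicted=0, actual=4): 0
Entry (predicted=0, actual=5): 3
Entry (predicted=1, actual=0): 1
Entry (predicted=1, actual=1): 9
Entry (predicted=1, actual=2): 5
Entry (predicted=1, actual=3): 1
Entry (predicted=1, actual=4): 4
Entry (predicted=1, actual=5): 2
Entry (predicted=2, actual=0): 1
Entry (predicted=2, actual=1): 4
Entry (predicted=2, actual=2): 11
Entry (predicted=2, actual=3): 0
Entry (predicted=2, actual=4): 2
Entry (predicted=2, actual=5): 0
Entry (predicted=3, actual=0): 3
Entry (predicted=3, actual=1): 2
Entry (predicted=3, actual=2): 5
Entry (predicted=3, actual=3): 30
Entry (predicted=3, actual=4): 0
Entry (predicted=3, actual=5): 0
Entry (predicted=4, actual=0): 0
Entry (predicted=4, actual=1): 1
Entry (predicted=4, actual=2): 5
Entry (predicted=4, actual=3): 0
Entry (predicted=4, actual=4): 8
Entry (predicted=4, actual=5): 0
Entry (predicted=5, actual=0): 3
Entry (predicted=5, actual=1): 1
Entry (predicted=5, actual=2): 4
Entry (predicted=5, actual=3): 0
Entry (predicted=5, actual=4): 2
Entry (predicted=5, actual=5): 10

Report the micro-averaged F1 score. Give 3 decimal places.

Micro-averaging pools counts across classes: ΣTP=98, ΣFP=54, ΣFN=54.
Micro-F1 score = 2·TP/(2·TP+FP+FN) on pooled counts = 0.645 (equals overall accuracy in single-label multiclass).

0.645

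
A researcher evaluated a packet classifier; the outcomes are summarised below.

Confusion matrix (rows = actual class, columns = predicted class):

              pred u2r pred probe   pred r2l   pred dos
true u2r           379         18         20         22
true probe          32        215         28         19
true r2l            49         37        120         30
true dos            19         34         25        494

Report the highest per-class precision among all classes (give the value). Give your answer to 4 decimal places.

0.8743

Per-class precision (TP/(TP+FP)):
  u2r: TP=379, FP=32+49+19=100 → 379/479 = 0.79123
  probe: TP=215, FP=18+37+34=89 → 215/304 = 0.70724
  r2l: TP=120, FP=20+28+25=73 → 120/193 = 0.62176
  dos: TP=494, FP=22+19+30=71 → 494/565 = 0.87434
Highest is class 'dos' with precision = 0.8743.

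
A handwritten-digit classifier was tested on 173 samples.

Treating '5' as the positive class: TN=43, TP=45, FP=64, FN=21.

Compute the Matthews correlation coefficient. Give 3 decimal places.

0.084

MCC = (TP·TN − FP·FN) / √((TP+FP)(TP+FN)(TN+FP)(TN+FN))
Numerator = 45·43 − 64·21 = 591
Denominator = √(109·66·107·64) = √49264512 = 7018.8683
MCC = 591 / 7018.8683 = 0.084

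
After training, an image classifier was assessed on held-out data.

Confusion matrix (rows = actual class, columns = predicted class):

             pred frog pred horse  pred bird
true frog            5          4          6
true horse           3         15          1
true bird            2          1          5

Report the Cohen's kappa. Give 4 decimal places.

Observed agreement pₒ = trace/N = 25/42 = 0.59524
Expected agreement pₑ = Σ (rowᵢ·colᵢ)/N² = (15·10 + 19·20 + 8·12)/42² = 0.35488
κ = (pₒ − pₑ)/(1 − pₑ) = (0.59524 − 0.35488)/(1 − 0.35488) = 0.3726

0.3726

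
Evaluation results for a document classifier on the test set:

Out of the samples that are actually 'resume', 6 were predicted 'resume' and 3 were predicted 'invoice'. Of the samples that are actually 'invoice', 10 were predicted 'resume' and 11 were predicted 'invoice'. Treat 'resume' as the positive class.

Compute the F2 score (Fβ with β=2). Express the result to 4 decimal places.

0.5769

Fβ = (1+β²)·TP / ((1+β²)·TP + β²·FN + FP), with β²=4
= 5·6 / (5·6 + 4·3 + 10) = 0.5769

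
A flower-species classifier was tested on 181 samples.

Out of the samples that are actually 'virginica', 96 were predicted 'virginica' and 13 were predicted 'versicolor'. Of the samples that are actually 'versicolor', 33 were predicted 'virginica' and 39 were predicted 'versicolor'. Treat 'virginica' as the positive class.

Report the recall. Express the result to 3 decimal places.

0.881

Recall = TP/(TP+FN) = 96/(96+13) = 96/109 = 0.881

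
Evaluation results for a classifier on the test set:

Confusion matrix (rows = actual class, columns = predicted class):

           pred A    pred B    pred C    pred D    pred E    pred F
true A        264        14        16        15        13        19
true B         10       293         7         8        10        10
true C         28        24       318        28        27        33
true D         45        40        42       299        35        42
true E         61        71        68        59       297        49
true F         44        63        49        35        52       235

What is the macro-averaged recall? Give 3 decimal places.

0.652

Per-class recall (TP/(TP+FN)):
  A: TP=264, FN=14+16+15+13+19=77 → 264/341 = 0.7742
  B: TP=293, FN=10+7+8+10+10=45 → 293/338 = 0.8669
  C: TP=318, FN=28+24+28+27+33=140 → 318/458 = 0.6943
  D: TP=299, FN=45+40+42+35+42=204 → 299/503 = 0.5944
  E: TP=297, FN=61+71+68+59+49=308 → 297/605 = 0.4909
  F: TP=235, FN=44+63+49+35+52=243 → 235/478 = 0.4916
Macro-recall = mean = (0.7742 + 0.8669 + 0.6943 + 0.5944 + 0.4909 + 0.4916) / 6 = 0.652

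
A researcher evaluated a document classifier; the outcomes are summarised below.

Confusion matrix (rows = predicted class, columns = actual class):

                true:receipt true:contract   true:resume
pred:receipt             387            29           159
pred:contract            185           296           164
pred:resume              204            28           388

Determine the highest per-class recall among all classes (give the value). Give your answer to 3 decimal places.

Per-class recall (TP/(TP+FN)):
  receipt: TP=387, FN=185+204=389 → 387/776 = 0.4987
  contract: TP=296, FN=29+28=57 → 296/353 = 0.8385
  resume: TP=388, FN=159+164=323 → 388/711 = 0.5457
Highest is class 'contract' with recall = 0.839.

0.839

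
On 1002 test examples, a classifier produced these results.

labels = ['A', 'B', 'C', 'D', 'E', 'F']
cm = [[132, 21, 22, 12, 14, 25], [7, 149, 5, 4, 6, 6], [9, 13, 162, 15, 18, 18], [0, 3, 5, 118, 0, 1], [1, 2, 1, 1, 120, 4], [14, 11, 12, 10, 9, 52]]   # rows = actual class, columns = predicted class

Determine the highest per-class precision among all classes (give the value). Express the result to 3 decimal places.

0.810

Per-class precision (TP/(TP+FP)):
  A: TP=132, FP=7+9+0+1+14=31 → 132/163 = 0.8098
  B: TP=149, FP=21+13+3+2+11=50 → 149/199 = 0.7487
  C: TP=162, FP=22+5+5+1+12=45 → 162/207 = 0.7826
  D: TP=118, FP=12+4+15+1+10=42 → 118/160 = 0.7375
  E: TP=120, FP=14+6+18+0+9=47 → 120/167 = 0.7186
  F: TP=52, FP=25+6+18+1+4=54 → 52/106 = 0.4906
Highest is class 'A' with precision = 0.810.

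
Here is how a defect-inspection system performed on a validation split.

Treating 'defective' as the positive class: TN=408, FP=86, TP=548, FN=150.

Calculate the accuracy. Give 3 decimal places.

Accuracy = (TP+TN)/N = (548+408)/1192 = 0.802

0.802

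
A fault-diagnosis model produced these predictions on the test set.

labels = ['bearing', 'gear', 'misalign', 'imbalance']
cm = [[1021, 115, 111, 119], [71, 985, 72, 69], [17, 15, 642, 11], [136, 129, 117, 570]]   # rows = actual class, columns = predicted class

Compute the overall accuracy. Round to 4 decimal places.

0.7662

Accuracy = trace / total = (1021+985+642+570=3218) / 4200 = 3218/4200 = 0.7662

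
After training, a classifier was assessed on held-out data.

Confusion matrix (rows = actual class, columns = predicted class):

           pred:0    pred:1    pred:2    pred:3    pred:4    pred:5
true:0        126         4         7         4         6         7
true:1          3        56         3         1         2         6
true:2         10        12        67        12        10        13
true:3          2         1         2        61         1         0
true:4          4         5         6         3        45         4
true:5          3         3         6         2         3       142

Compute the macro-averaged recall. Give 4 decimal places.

0.7704

Per-class recall (TP/(TP+FN)):
  0: TP=126, FN=4+7+4+6+7=28 → 126/154 = 0.81818
  1: TP=56, FN=3+3+1+2+6=15 → 56/71 = 0.78873
  2: TP=67, FN=10+12+12+10+13=57 → 67/124 = 0.54032
  3: TP=61, FN=2+1+2+1+0=6 → 61/67 = 0.91045
  4: TP=45, FN=4+5+6+3+4=22 → 45/67 = 0.67164
  5: TP=142, FN=3+3+6+2+3=17 → 142/159 = 0.89308
Macro-recall = mean = (0.81818 + 0.78873 + 0.54032 + 0.91045 + 0.67164 + 0.89308) / 6 = 0.7704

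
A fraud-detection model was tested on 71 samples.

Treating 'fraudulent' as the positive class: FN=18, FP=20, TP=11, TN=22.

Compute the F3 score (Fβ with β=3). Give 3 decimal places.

Fβ = (1+β²)·TP / ((1+β²)·TP + β²·FN + FP), with β²=9
= 10·11 / (10·11 + 9·18 + 20) = 0.377

0.377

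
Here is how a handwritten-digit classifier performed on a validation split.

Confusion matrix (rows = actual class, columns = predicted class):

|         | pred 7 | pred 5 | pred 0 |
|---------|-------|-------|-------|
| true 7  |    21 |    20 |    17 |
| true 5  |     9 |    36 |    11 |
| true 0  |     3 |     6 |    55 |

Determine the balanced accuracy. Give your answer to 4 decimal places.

0.6214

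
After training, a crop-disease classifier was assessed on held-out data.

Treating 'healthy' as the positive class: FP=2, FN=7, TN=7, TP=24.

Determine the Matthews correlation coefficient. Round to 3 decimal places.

0.483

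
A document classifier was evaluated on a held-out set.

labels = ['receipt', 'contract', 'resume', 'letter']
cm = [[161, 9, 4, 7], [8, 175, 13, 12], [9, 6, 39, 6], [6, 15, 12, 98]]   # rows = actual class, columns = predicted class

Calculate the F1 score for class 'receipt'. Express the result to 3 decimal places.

0.882

One-vs-rest for 'receipt': TP = diagonal; FP = other classes predicted 'receipt'; FN = 'receipt' predicted as other.
F1 score = 2·TP/(2·TP+FP+FN).
receipt: TP=161, FP=8+9+6=23, FN=9+4+7=20 → 322/365 = 0.8822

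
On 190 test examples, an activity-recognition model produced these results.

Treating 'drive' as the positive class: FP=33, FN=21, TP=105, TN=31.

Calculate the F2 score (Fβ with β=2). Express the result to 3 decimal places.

0.818

Fβ = (1+β²)·TP / ((1+β²)·TP + β²·FN + FP), with β²=4
= 5·105 / (5·105 + 4·21 + 33) = 0.818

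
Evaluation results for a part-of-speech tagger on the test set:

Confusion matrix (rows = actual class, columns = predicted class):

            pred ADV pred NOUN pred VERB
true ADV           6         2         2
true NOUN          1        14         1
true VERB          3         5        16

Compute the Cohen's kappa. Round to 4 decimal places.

0.5647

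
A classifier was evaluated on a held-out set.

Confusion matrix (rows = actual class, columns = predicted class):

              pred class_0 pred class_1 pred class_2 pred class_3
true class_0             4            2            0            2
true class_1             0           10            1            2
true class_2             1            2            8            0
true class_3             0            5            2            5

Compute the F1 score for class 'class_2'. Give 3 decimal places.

0.727

F1 score = 2·TP/(2·TP+FP+FN).
class_2: TP=8, FP=0+1+2=3, FN=1+2+0=3 → 16/22 = 0.7273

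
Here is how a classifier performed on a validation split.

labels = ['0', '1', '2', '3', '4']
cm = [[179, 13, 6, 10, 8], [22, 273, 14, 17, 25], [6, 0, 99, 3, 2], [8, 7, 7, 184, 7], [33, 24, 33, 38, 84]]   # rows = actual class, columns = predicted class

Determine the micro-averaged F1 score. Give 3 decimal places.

0.743

Micro-averaging pools counts across classes: ΣTP=819, ΣFP=283, ΣFN=283.
Micro-F1 score = 2·TP/(2·TP+FP+FN) on pooled counts = 0.743 (equals overall accuracy in single-label multiclass).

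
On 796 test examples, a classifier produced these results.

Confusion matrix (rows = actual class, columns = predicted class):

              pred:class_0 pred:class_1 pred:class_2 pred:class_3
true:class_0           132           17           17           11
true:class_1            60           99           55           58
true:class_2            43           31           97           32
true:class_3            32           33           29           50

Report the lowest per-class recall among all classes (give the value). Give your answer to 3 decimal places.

Per-class recall (TP/(TP+FN)):
  class_0: TP=132, FN=17+17+11=45 → 132/177 = 0.7458
  class_1: TP=99, FN=60+55+58=173 → 99/272 = 0.3640
  class_2: TP=97, FN=43+31+32=106 → 97/203 = 0.4778
  class_3: TP=50, FN=32+33+29=94 → 50/144 = 0.3472
Lowest is class 'class_3' with recall = 0.347.

0.347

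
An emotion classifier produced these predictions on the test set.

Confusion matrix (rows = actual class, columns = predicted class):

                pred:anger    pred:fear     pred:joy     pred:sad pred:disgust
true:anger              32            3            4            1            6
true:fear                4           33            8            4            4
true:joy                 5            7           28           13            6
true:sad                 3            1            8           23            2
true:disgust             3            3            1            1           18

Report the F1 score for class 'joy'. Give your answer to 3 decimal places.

F1 score = 2·TP/(2·TP+FP+FN).
joy: TP=28, FP=4+8+8+1=21, FN=5+7+13+6=31 → 56/108 = 0.5185

0.519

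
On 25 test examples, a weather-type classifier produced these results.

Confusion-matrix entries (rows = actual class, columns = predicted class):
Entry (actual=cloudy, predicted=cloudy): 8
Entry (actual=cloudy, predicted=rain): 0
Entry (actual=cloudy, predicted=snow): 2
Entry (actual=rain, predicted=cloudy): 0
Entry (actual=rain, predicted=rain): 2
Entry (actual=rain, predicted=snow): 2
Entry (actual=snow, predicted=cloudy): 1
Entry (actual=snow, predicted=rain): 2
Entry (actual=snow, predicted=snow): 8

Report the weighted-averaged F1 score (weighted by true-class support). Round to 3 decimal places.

0.723

Per-class F1 score (2·TP/(2·TP+FP+FN)):
  cloudy: TP=8, FP=0+1=1, FN=0+2=2 → 16/19 = 0.8421
  rain: TP=2, FP=0+2=2, FN=0+2=2 → 4/8 = 0.5000
  snow: TP=8, FP=2+2=4, FN=1+2=3 → 16/23 = 0.6957
Weighted-F1 score = Σ (supportᵢ/N)·F1 scoreᵢ with N=25: (10/25)·0.8421 + (4/25)·0.5000 + (11/25)·0.6957 = 0.723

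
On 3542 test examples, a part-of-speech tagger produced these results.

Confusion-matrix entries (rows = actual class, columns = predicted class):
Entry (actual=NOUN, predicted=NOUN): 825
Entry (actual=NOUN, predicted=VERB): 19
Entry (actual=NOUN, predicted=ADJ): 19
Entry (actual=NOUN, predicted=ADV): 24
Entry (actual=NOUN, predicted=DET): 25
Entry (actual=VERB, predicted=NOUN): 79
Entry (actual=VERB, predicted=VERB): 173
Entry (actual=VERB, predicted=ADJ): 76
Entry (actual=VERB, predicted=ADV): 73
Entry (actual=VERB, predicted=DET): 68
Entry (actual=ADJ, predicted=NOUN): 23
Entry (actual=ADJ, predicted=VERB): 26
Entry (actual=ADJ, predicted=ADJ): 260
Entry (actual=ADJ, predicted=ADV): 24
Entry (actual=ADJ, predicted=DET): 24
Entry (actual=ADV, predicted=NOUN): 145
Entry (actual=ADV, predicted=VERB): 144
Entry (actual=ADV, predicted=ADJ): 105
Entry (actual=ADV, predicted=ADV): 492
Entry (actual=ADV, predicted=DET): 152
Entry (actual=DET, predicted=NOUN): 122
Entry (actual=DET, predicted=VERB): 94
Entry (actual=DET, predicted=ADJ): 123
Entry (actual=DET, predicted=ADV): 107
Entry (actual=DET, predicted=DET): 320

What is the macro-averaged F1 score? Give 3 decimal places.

0.549

Per-class F1 score (2·TP/(2·TP+FP+FN)):
  NOUN: TP=825, FP=79+23+145+122=369, FN=19+19+24+25=87 → 1650/2106 = 0.7835
  VERB: TP=173, FP=19+26+144+94=283, FN=79+76+73+68=296 → 346/925 = 0.3741
  ADJ: TP=260, FP=19+76+105+123=323, FN=23+26+24+24=97 → 520/940 = 0.5532
  ADV: TP=492, FP=24+73+24+107=228, FN=145+144+105+152=546 → 984/1758 = 0.5597
  DET: TP=320, FP=25+68+24+152=269, FN=122+94+123+107=446 → 640/1355 = 0.4723
Macro-F1 score = mean = (0.7835 + 0.3741 + 0.5532 + 0.5597 + 0.4723) / 5 = 0.549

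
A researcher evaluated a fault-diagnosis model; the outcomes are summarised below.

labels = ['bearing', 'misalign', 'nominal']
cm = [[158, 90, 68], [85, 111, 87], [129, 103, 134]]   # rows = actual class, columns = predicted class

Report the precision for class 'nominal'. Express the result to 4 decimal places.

Take TP from the diagonal, FP from the rest of the 'nominal' prediction marginal, FN from the rest of the 'nominal' actual marginal.
precision = TP/(TP+FP).
nominal: TP=134, FP=68+87=155 → 134/289 = 0.46367

0.4637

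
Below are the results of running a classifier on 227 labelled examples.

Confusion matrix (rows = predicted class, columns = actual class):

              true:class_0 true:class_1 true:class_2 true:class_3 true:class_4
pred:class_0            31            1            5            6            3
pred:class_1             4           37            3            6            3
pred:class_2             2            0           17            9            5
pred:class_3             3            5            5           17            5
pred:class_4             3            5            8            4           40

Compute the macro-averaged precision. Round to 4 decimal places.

Per-class precision (TP/(TP+FP)):
  class_0: TP=31, FP=1+5+6+3=15 → 31/46 = 0.67391
  class_1: TP=37, FP=4+3+6+3=16 → 37/53 = 0.69811
  class_2: TP=17, FP=2+0+9+5=16 → 17/33 = 0.51515
  class_3: TP=17, FP=3+5+5+5=18 → 17/35 = 0.48571
  class_4: TP=40, FP=3+5+8+4=20 → 40/60 = 0.66667
Macro-precision = mean = (0.67391 + 0.69811 + 0.51515 + 0.48571 + 0.66667) / 5 = 0.6079

0.6079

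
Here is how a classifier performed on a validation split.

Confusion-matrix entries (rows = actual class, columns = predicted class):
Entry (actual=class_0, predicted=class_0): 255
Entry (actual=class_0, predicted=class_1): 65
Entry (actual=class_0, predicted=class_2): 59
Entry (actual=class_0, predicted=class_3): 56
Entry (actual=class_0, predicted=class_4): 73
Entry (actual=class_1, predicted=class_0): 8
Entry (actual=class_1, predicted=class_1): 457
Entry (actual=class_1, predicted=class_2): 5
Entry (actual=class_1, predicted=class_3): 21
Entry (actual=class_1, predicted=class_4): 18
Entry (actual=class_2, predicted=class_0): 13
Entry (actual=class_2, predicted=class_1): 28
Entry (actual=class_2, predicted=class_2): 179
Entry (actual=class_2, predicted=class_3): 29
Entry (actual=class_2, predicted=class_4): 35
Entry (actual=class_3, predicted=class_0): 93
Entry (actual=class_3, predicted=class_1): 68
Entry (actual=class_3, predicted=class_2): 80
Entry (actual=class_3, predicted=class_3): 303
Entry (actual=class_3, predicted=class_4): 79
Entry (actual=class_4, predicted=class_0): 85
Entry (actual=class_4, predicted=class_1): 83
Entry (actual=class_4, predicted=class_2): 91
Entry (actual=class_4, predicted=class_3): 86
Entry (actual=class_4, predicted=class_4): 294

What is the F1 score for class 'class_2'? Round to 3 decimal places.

0.513

Take TP from the diagonal, FP from the rest of the 'class_2' prediction marginal, FN from the rest of the 'class_2' actual marginal.
F1 score = 2·TP/(2·TP+FP+FN).
class_2: TP=179, FP=59+5+80+91=235, FN=13+28+29+35=105 → 358/698 = 0.5129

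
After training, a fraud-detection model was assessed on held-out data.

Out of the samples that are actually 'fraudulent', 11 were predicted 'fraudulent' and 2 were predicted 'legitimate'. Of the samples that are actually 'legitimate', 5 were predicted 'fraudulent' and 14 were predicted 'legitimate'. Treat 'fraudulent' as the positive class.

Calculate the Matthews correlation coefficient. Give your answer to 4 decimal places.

0.5727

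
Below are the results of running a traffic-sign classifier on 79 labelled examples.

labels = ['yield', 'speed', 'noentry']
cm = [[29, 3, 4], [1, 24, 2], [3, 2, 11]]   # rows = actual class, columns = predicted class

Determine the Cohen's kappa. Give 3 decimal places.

0.704

Observed agreement pₒ = trace/N = 64/79 = 0.8101
Expected agreement pₑ = Σ (rowᵢ·colᵢ)/N² = (36·33 + 27·29 + 16·17)/79² = 0.3594
κ = (pₒ − pₑ)/(1 − pₑ) = (0.8101 − 0.3594)/(1 − 0.3594) = 0.704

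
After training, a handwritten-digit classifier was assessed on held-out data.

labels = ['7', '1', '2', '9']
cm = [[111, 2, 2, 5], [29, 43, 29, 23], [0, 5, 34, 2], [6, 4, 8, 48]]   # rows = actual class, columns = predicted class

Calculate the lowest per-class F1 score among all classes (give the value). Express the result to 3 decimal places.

0.483

Per-class F1 score (2·TP/(2·TP+FP+FN)):
  7: TP=111, FP=29+0+6=35, FN=2+2+5=9 → 222/266 = 0.8346
  1: TP=43, FP=2+5+4=11, FN=29+29+23=81 → 86/178 = 0.4831
  2: TP=34, FP=2+29+8=39, FN=0+5+2=7 → 68/114 = 0.5965
  9: TP=48, FP=5+23+2=30, FN=6+4+8=18 → 96/144 = 0.6667
Lowest is class '1' with F1 score = 0.483.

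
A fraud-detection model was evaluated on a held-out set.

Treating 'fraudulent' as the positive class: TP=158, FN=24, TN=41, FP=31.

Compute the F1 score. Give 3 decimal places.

Precision = TP/(TP+FP) = 158/189 = 0.8360
Recall = TP/(TP+FN) = 158/182 = 0.8681
F1 = 2·TP/(2·TP+FP+FN) = 316/371 = 0.852

0.852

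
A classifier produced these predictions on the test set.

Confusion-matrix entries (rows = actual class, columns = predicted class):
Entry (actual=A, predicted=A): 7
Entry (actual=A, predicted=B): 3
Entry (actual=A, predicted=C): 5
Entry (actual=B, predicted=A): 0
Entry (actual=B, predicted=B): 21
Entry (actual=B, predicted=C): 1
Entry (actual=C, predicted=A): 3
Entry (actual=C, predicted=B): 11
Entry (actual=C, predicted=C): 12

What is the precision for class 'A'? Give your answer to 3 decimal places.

0.700

precision = TP/(TP+FP).
A: TP=7, FP=0+3=3 → 7/10 = 0.7000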